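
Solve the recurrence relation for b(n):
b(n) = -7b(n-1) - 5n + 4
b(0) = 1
First-order linear with linear forcing.
Homogeneous solution: b_h(n) = A·(-7)^n.
Try particular b_p(n) = pn + q. Substituting:
  pn + q = -7(p(n-1) + q) - 5n + 4.
Matching the n-coefficient: p = -7p - 5 ⇒ p = - \frac{5}{8}.
Matching constants: q = 7p - 7q + 4 ⇒ q = - \frac{3}{64}.
General: b(n) = A·(-7)^n - \frac{5 n}{8} - \frac{3}{64}.
Apply b(0) = 1: A - \frac{3}{64} = 1 ⇒ A = \frac{67}{64}.
So b(n) = \frac{67 \left(-7\right)^{n}}{64} - \frac{5 n}{8} - \frac{3}{64}.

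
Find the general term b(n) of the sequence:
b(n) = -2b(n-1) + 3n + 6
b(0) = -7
First-order linear with linear forcing.
Homogeneous solution: b_h(n) = A·(-2)^n.
Try particular b_p(n) = pn + q. Substituting:
  pn + q = -2(p(n-1) + q) + 3n + 6.
Matching the n-coefficient: p = -2p + 3 ⇒ p = 1.
Matching constants: q = 2p - 2q + 6 ⇒ q = \frac{8}{3}.
General: b(n) = A·(-2)^n + n + \frac{8}{3}.
Apply b(0) = -7: A + \frac{8}{3} = -7 ⇒ A = - \frac{29}{3}.
So b(n) = - \frac{29 \left(-2\right)^{n}}{3} + n + \frac{8}{3}.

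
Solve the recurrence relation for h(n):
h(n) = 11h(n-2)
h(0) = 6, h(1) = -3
Characteristic equation: x² - 11 = 0.
Discriminant Δ = (0)² + 4·(11) = 44.
Roots r₁,₂ = (0 ± √44)/2, so r₁ = \sqrt{11}, r₂ = - \sqrt{11}.
General solution: h(n) = A·r₁^n + B·r₂^n.
From the initial conditions, A + B = 6 and r₁A + r₂B = -3.
Since r₁ - r₂ = √44: A = (-3 - (6)r₂)/√44 = 3 - \frac{3 \sqrt{11}}{22}, and B = 6 - A = \frac{3 \sqrt{11}}{22} + 3.
So h(n) = \left(3 - \frac{3 \sqrt{11}}{22}\right)\left(\sqrt{11}\right)^n + \left(\frac{3 \sqrt{11}}{22} + 3\right)\left(- \sqrt{11}\right)^n.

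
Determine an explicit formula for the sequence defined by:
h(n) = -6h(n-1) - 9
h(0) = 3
First-order linear non-homogeneous.
Homogeneous solution: h_h(n) = A·(-6)^n.
Try constant particular solution h_p = K: K = -6K - 9 ⇒ K = - \frac{9}{7}.
General: h(n) = A·(-6)^n - \frac{9}{7}.
Apply h(0) = 3: A - \frac{9}{7} = 3 ⇒ A = \frac{30}{7}.
So h(n) = \frac{30 \left(-6\right)^{n}}{7} - \frac{9}{7}.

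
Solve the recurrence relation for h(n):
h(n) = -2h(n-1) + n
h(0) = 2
First-order linear with linear forcing.
Homogeneous solution: h_h(n) = A·(-2)^n.
Try particular h_p(n) = pn + q. Substituting:
  pn + q = -2(p(n-1) + q) + n.
Matching the n-coefficient: p = -2p + 1 ⇒ p = \frac{1}{3}.
Matching constants: q = 2p - 2q ⇒ q = \frac{2}{9}.
General: h(n) = A·(-2)^n + \frac{n}{3} + \frac{2}{9}.
Apply h(0) = 2: A + \frac{2}{9} = 2 ⇒ A = \frac{16}{9}.
So h(n) = \frac{16 \left(-2\right)^{n}}{9} + \frac{n}{3} + \frac{2}{9}.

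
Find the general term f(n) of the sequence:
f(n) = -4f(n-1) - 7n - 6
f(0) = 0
First-order linear with linear forcing.
Homogeneous solution: f_h(n) = A·(-4)^n.
Try particular f_p(n) = pn + q. Substituting:
  pn + q = -4(p(n-1) + q) - 7n - 6.
Matching the n-coefficient: p = -4p - 7 ⇒ p = - \frac{7}{5}.
Matching constants: q = 4p - 4q - 6 ⇒ q = - \frac{58}{25}.
General: f(n) = A·(-4)^n - \frac{7 n}{5} - \frac{58}{25}.
Apply f(0) = 0: A - \frac{58}{25} = 0 ⇒ A = \frac{58}{25}.
So f(n) = \frac{58 \left(-4\right)^{n}}{25} - \frac{7 n}{5} - \frac{58}{25}.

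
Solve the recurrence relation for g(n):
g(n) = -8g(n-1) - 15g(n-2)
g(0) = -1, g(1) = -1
Characteristic equation: x² + 8x + 15 = 0, which factors as (x - (-3))(x - (-5)) = 0.
Roots r₁ = -3, r₂ = -5 (distinct).
General solution: g(n) = A·(-3)^n + B·(-5)^n.
From g(0) = -1: A + B = -1.
From g(1) = -1: -3A - 5B = -1.
Solving: A = -3, B = 2.
So g(n) = - 3 \left(-3\right)^{n} + 2 \left(-5\right)^{n}.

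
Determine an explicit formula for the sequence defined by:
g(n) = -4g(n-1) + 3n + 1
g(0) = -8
First-order linear with linear forcing.
Homogeneous solution: g_h(n) = A·(-4)^n.
Try particular g_p(n) = pn + q. Substituting:
  pn + q = -4(p(n-1) + q) + 3n + 1.
Matching the n-coefficient: p = -4p + 3 ⇒ p = \frac{3}{5}.
Matching constants: q = 4p - 4q + 1 ⇒ q = \frac{17}{25}.
General: g(n) = A·(-4)^n + \frac{3 n}{5} + \frac{17}{25}.
Apply g(0) = -8: A + \frac{17}{25} = -8 ⇒ A = - \frac{217}{25}.
So g(n) = - \frac{217 \left(-4\right)^{n}}{25} + \frac{3 n}{5} + \frac{17}{25}.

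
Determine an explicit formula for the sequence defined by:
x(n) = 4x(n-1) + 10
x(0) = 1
First-order linear non-homogeneous.
Homogeneous solution: x_h(n) = A·(4)^n.
Try constant particular solution x_p = K: K = 4K + 10 ⇒ K = - \frac{10}{3}.
General: x(n) = A·(4)^n - \frac{10}{3}.
Apply x(0) = 1: A - \frac{10}{3} = 1 ⇒ A = \frac{13}{3}.
So x(n) = \frac{13 \cdot 4^{n}}{3} - \frac{10}{3}.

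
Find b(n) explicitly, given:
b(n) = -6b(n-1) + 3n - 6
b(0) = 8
First-order linear with linear forcing.
Homogeneous solution: b_h(n) = A·(-6)^n.
Try particular b_p(n) = pn + q. Substituting:
  pn + q = -6(p(n-1) + q) + 3n - 6.
Matching the n-coefficient: p = -6p + 3 ⇒ p = \frac{3}{7}.
Matching constants: q = 6p - 6q - 6 ⇒ q = - \frac{24}{49}.
General: b(n) = A·(-6)^n + \frac{3 n}{7} - \frac{24}{49}.
Apply b(0) = 8: A - \frac{24}{49} = 8 ⇒ A = \frac{416}{49}.
So b(n) = \frac{416 \left(-6\right)^{n}}{49} + \frac{3 n}{7} - \frac{24}{49}.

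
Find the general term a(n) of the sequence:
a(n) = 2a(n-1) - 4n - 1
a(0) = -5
First-order linear with linear forcing.
Homogeneous solution: a_h(n) = A·(2)^n.
Try particular a_p(n) = pn + q. Substituting:
  pn + q = 2(p(n-1) + q) - 4n - 1.
Matching the n-coefficient: p = 2p - 4 ⇒ p = 4.
Matching constants: q = -2p + 2q - 1 ⇒ q = 9.
General: a(n) = A·(2)^n + 4 n + 9.
Apply a(0) = -5: A + 9 = -5 ⇒ A = -14.
So a(n) = - 14 \cdot 2^{n} + 4 n + 9.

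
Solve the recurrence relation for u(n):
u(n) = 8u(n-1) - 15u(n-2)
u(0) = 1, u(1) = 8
Characteristic equation: x² - 8x + 15 = 0, which factors as (x - (5))(x - (3)) = 0.
Roots r₁ = 5, r₂ = 3 (distinct).
General solution: u(n) = A·(5)^n + B·(3)^n.
From u(0) = 1: A + B = 1.
From u(1) = 8: 5A + 3B = 8.
Solving: A = \frac{5}{2}, B = - \frac{3}{2}.
So u(n) = - \frac{3 \cdot 3^{n}}{2} + \frac{5 \cdot 5^{n}}{2}.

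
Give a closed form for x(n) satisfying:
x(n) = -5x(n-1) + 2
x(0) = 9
First-order linear non-homogeneous.
Homogeneous solution: x_h(n) = A·(-5)^n.
Try constant particular solution x_p = K: K = -5K + 2 ⇒ K = \frac{1}{3}.
General: x(n) = A·(-5)^n + \frac{1}{3}.
Apply x(0) = 9: A + \frac{1}{3} = 9 ⇒ A = \frac{26}{3}.
So x(n) = \frac{26 \left(-5\right)^{n}}{3} + \frac{1}{3}.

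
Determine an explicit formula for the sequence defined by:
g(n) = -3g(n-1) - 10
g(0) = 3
First-order linear non-homogeneous.
Homogeneous solution: g_h(n) = A·(-3)^n.
Try constant particular solution g_p = K: K = -3K - 10 ⇒ K = - \frac{5}{2}.
General: g(n) = A·(-3)^n - \frac{5}{2}.
Apply g(0) = 3: A - \frac{5}{2} = 3 ⇒ A = \frac{11}{2}.
So g(n) = \frac{11 \left(-3\right)^{n}}{2} - \frac{5}{2}.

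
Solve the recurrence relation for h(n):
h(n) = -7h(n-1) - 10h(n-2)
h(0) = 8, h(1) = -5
Characteristic equation: x² + 7x + 10 = 0, which factors as (x - (-2))(x - (-5)) = 0.
Roots r₁ = -2, r₂ = -5 (distinct).
General solution: h(n) = A·(-2)^n + B·(-5)^n.
From h(0) = 8: A + B = 8.
From h(1) = -5: -2A - 5B = -5.
Solving: A = \frac{35}{3}, B = - \frac{11}{3}.
So h(n) = \frac{35 \left(-2\right)^{n}}{3} - \frac{11 \left(-5\right)^{n}}{3}.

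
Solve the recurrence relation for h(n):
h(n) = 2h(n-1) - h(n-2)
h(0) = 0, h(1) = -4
Characteristic equation: x² - 2x + 1 = 0, which is (x - (1))².
Repeated root r = 1.
General solution: h(n) = (A + Bn)·(1)^n.
From h(0) = 0: A = 0.
From h(1) = -4: (A + B)·(1) = -4 ⇒ B = -4.
So h(n) = \left(- 4 n\right) \cdot (1)^n.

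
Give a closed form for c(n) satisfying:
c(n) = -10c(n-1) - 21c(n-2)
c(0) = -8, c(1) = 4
Characteristic equation: x² + 10x + 21 = 0, which factors as (x - (-7))(x - (-3)) = 0.
Roots r₁ = -7, r₂ = -3 (distinct).
General solution: c(n) = A·(-7)^n + B·(-3)^n.
From c(0) = -8: A + B = -8.
From c(1) = 4: -7A - 3B = 4.
Solving: A = 5, B = -13.
So c(n) = - 13 \left(-3\right)^{n} + 5 \left(-7\right)^{n}.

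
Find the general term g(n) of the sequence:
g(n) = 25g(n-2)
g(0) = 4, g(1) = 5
Characteristic equation: x² - 25 = 0, which factors as (x - (5))(x - (-5)) = 0.
Roots r₁ = 5, r₂ = -5 (distinct).
General solution: g(n) = A·(5)^n + B·(-5)^n.
From g(0) = 4: A + B = 4.
From g(1) = 5: 5A - 5B = 5.
Solving: A = \frac{5}{2}, B = \frac{3}{2}.
So g(n) = \frac{3 \left(-5\right)^{n}}{2} + \frac{5 \cdot 5^{n}}{2}.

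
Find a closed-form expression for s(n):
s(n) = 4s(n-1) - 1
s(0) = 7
First-order linear non-homogeneous.
Homogeneous solution: s_h(n) = A·(4)^n.
Try constant particular solution s_p = K: K = 4K - 1 ⇒ K = \frac{1}{3}.
General: s(n) = A·(4)^n + \frac{1}{3}.
Apply s(0) = 7: A + \frac{1}{3} = 7 ⇒ A = \frac{20}{3}.
So s(n) = \frac{20 \cdot 4^{n}}{3} + \frac{1}{3}.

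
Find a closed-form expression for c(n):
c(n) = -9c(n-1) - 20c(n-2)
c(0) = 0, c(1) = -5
Characteristic equation: x² + 9x + 20 = 0, which factors as (x - (-4))(x - (-5)) = 0.
Roots r₁ = -4, r₂ = -5 (distinct).
General solution: c(n) = A·(-4)^n + B·(-5)^n.
From c(0) = 0: A + B = 0.
From c(1) = -5: -4A - 5B = -5.
Solving: A = -5, B = 5.
So c(n) = - 5 \left(-4\right)^{n} + 5 \left(-5\right)^{n}.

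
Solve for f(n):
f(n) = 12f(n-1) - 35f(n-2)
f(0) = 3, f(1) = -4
Characteristic equation: x² - 12x + 35 = 0, which factors as (x - (5))(x - (7)) = 0.
Roots r₁ = 5, r₂ = 7 (distinct).
General solution: f(n) = A·(5)^n + B·(7)^n.
From f(0) = 3: A + B = 3.
From f(1) = -4: 5A + 7B = -4.
Solving: A = \frac{25}{2}, B = - \frac{19}{2}.
So f(n) = \frac{25 \cdot 5^{n}}{2} - \frac{19 \cdot 7^{n}}{2}.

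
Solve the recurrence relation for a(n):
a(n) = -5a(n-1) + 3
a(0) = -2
First-order linear non-homogeneous.
Homogeneous solution: a_h(n) = A·(-5)^n.
Try constant particular solution a_p = K: K = -5K + 3 ⇒ K = \frac{1}{2}.
General: a(n) = A·(-5)^n + \frac{1}{2}.
Apply a(0) = -2: A + \frac{1}{2} = -2 ⇒ A = - \frac{5}{2}.
So a(n) = \frac{1}{2} - \frac{5 \left(-5\right)^{n}}{2}.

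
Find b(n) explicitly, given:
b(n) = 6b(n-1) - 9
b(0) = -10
First-order linear non-homogeneous.
Homogeneous solution: b_h(n) = A·(6)^n.
Try constant particular solution b_p = K: K = 6K - 9 ⇒ K = \frac{9}{5}.
General: b(n) = A·(6)^n + \frac{9}{5}.
Apply b(0) = -10: A + \frac{9}{5} = -10 ⇒ A = - \frac{59}{5}.
So b(n) = \frac{9}{5} - \frac{59 \cdot 6^{n}}{5}.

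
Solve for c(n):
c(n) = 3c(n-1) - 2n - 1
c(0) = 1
First-order linear with linear forcing.
Homogeneous solution: c_h(n) = A·(3)^n.
Try particular c_p(n) = pn + q. Substituting:
  pn + q = 3(p(n-1) + q) - 2n - 1.
Matching the n-coefficient: p = 3p - 2 ⇒ p = 1.
Matching constants: q = -3p + 3q - 1 ⇒ q = 2.
General: c(n) = A·(3)^n + n + 2.
Apply c(0) = 1: A + 2 = 1 ⇒ A = -1.
So c(n) = - 3^{n} + n + 2.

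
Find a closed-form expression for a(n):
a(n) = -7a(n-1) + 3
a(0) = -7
First-order linear non-homogeneous.
Homogeneous solution: a_h(n) = A·(-7)^n.
Try constant particular solution a_p = K: K = -7K + 3 ⇒ K = \frac{3}{8}.
General: a(n) = A·(-7)^n + \frac{3}{8}.
Apply a(0) = -7: A + \frac{3}{8} = -7 ⇒ A = - \frac{59}{8}.
So a(n) = \frac{3}{8} - \frac{59 \left(-7\right)^{n}}{8}.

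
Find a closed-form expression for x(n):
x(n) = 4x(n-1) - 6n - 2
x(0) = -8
First-order linear with linear forcing.
Homogeneous solution: x_h(n) = A·(4)^n.
Try particular x_p(n) = pn + q. Substituting:
  pn + q = 4(p(n-1) + q) - 6n - 2.
Matching the n-coefficient: p = 4p - 6 ⇒ p = 2.
Matching constants: q = -4p + 4q - 2 ⇒ q = \frac{10}{3}.
General: x(n) = A·(4)^n + 2 n + \frac{10}{3}.
Apply x(0) = -8: A + \frac{10}{3} = -8 ⇒ A = - \frac{34}{3}.
So x(n) = - \frac{34 \cdot 4^{n}}{3} + 2 n + \frac{10}{3}.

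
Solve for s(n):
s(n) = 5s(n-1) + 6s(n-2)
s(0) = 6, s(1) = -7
Characteristic equation: x² - 5x - 6 = 0, which factors as (x - (-1))(x - (6)) = 0.
Roots r₁ = -1, r₂ = 6 (distinct).
General solution: s(n) = A·(-1)^n + B·(6)^n.
From s(0) = 6: A + B = 6.
From s(1) = -7: -A + 6B = -7.
Solving: A = \frac{43}{7}, B = - \frac{1}{7}.
So s(n) = \frac{43 \left(-1\right)^{n}}{7} - \frac{6^{n}}{7}.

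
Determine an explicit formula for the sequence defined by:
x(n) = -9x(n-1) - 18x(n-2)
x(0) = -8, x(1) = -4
Characteristic equation: x² + 9x + 18 = 0, which factors as (x - (-6))(x - (-3)) = 0.
Roots r₁ = -6, r₂ = -3 (distinct).
General solution: x(n) = A·(-6)^n + B·(-3)^n.
From x(0) = -8: A + B = -8.
From x(1) = -4: -6A - 3B = -4.
Solving: A = \frac{28}{3}, B = - \frac{52}{3}.
So x(n) = - \frac{52 \left(-3\right)^{n}}{3} + \frac{28 \left(-6\right)^{n}}{3}.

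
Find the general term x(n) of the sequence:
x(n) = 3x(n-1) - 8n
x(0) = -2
First-order linear with linear forcing.
Homogeneous solution: x_h(n) = A·(3)^n.
Try particular x_p(n) = pn + q. Substituting:
  pn + q = 3(p(n-1) + q) - 8n.
Matching the n-coefficient: p = 3p - 8 ⇒ p = 4.
Matching constants: q = -3p + 3q ⇒ q = 6.
General: x(n) = A·(3)^n + 4 n + 6.
Apply x(0) = -2: A + 6 = -2 ⇒ A = -8.
So x(n) = - 8 \cdot 3^{n} + 4 n + 6.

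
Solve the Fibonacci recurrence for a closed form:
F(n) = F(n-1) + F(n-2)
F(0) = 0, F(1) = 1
This is the Fibonacci sequence.
Characteristic equation: x² - x - 1 = 0; roots r₁ = \frac{1}{2} + \frac{\sqrt{5}}{2}, r₂ = \frac{1}{2} - \frac{\sqrt{5}}{2}.
General: F(n) = A·r₁^n + B·r₂^n. Solving with F(0)=0, F(1)=1 gives A = \frac{\sqrt{5}}{5}, B = - \frac{\sqrt{5}}{5}.
So F(n) = \frac{2^{- n} \sqrt{5} \left(- \left(1 - \sqrt{5}\right)^{n} + \left(1 + \sqrt{5}\right)^{n}\right)}{5}.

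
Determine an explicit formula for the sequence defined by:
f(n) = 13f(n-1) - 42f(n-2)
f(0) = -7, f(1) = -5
Characteristic equation: x² - 13x + 42 = 0, which factors as (x - (7))(x - (6)) = 0.
Roots r₁ = 7, r₂ = 6 (distinct).
General solution: f(n) = A·(7)^n + B·(6)^n.
From f(0) = -7: A + B = -7.
From f(1) = -5: 7A + 6B = -5.
Solving: A = 37, B = -44.
So f(n) = - 44 \cdot 6^{n} + 37 \cdot 7^{n}.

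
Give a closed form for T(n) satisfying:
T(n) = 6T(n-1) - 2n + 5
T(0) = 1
First-order linear with linear forcing.
Homogeneous solution: T_h(n) = A·(6)^n.
Try particular T_p(n) = pn + q. Substituting:
  pn + q = 6(p(n-1) + q) - 2n + 5.
Matching the n-coefficient: p = 6p - 2 ⇒ p = \frac{2}{5}.
Matching constants: q = -6p + 6q + 5 ⇒ q = - \frac{13}{25}.
General: T(n) = A·(6)^n + \frac{2 n}{5} - \frac{13}{25}.
Apply T(0) = 1: A - \frac{13}{25} = 1 ⇒ A = \frac{38}{25}.
So T(n) = \frac{38 \cdot 6^{n}}{25} + \frac{2 n}{5} - \frac{13}{25}.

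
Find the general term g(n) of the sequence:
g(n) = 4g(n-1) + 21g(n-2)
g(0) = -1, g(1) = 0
Characteristic equation: x² - 4x - 21 = 0, which factors as (x - (7))(x - (-3)) = 0.
Roots r₁ = 7, r₂ = -3 (distinct).
General solution: g(n) = A·(7)^n + B·(-3)^n.
From g(0) = -1: A + B = -1.
From g(1) = 0: 7A - 3B = 0.
Solving: A = - \frac{3}{10}, B = - \frac{7}{10}.
So g(n) = - \frac{7 \left(-3\right)^{n}}{10} - \frac{3 \cdot 7^{n}}{10}.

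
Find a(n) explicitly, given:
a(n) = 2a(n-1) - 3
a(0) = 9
First-order linear non-homogeneous.
Homogeneous solution: a_h(n) = A·(2)^n.
Try constant particular solution a_p = K: K = 2K - 3 ⇒ K = 3.
General: a(n) = A·(2)^n + 3.
Apply a(0) = 9: A + 3 = 9 ⇒ A = 6.
So a(n) = 6 \cdot 2^{n} + 3.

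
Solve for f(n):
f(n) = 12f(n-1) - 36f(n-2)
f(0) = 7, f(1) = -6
Characteristic equation: x² - 12x + 36 = 0, which is (x - (6))².
Repeated root r = 6.
General solution: f(n) = (A + Bn)·(6)^n.
From f(0) = 7: A = 7.
From f(1) = -6: (A + B)·(6) = -6 ⇒ B = -8.
So f(n) = \left(7 - 8 n\right) \cdot (6)^n.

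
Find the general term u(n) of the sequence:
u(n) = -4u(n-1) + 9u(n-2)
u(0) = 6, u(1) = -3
Characteristic equation: x² + 4x - 9 = 0.
Discriminant Δ = (-4)² + 4·(9) = 52.
Roots r₁,₂ = (-4 ± √52)/2, so r₁ = -2 + \sqrt{13}, r₂ = - \sqrt{13} - 2.
General solution: u(n) = A·r₁^n + B·r₂^n.
From the initial conditions, A + B = 6 and r₁A + r₂B = -3.
Since r₁ - r₂ = √52: A = (-3 - (6)r₂)/√52 = \frac{9 \sqrt{13}}{26} + 3, and B = 6 - A = 3 - \frac{9 \sqrt{13}}{26}.
So u(n) = \left(\frac{9 \sqrt{13}}{26} + 3\right)\left(-2 + \sqrt{13}\right)^n + \left(3 - \frac{9 \sqrt{13}}{26}\right)\left(- \sqrt{13} - 2\right)^n.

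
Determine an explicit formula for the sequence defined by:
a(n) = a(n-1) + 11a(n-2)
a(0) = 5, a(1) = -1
Characteristic equation: x² - x - 11 = 0.
Discriminant Δ = (1)² + 4·(11) = 45.
Roots r₁,₂ = (1 ± √45)/2, so r₁ = \frac{1}{2} + \frac{3 \sqrt{5}}{2}, r₂ = \frac{1}{2} - \frac{3 \sqrt{5}}{2}.
General solution: a(n) = A·r₁^n + B·r₂^n.
From the initial conditions, A + B = 5 and r₁A + r₂B = -1.
Since r₁ - r₂ = √45: A = (-1 - (5)r₂)/√45 = \frac{5}{2} - \frac{7 \sqrt{5}}{30}, and B = 5 - A = \frac{7 \sqrt{5}}{30} + \frac{5}{2}.
So a(n) = \left(\frac{5}{2} - \frac{7 \sqrt{5}}{30}\right)\left(\frac{1}{2} + \frac{3 \sqrt{5}}{2}\right)^n + \left(\frac{7 \sqrt{5}}{30} + \frac{5}{2}\right)\left(\frac{1}{2} - \frac{3 \sqrt{5}}{2}\right)^n.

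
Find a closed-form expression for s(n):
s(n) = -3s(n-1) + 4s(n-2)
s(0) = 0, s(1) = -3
Characteristic equation: x² + 3x - 4 = 0, which factors as (x - (-4))(x - (1)) = 0.
Roots r₁ = -4, r₂ = 1 (distinct).
General solution: s(n) = A·(-4)^n + B·(1)^n.
From s(0) = 0: A + B = 0.
From s(1) = -3: -4A + B = -3.
Solving: A = \frac{3}{5}, B = - \frac{3}{5}.
So s(n) = \frac{3 \left(-4\right)^{n}}{5} - \frac{3}{5}.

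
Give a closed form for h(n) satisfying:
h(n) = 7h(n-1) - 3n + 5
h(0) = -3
First-order linear with linear forcing.
Homogeneous solution: h_h(n) = A·(7)^n.
Try particular h_p(n) = pn + q. Substituting:
  pn + q = 7(p(n-1) + q) - 3n + 5.
Matching the n-coefficient: p = 7p - 3 ⇒ p = \frac{1}{2}.
Matching constants: q = -7p + 7q + 5 ⇒ q = - \frac{1}{4}.
General: h(n) = A·(7)^n + \frac{n}{2} - \frac{1}{4}.
Apply h(0) = -3: A - \frac{1}{4} = -3 ⇒ A = - \frac{11}{4}.
So h(n) = - \frac{11 \cdot 7^{n}}{4} + \frac{n}{2} - \frac{1}{4}.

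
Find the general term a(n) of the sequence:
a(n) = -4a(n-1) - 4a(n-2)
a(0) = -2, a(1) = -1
Characteristic equation: x² + 4x + 4 = 0, which is (x - (-2))².
Repeated root r = -2.
General solution: a(n) = (A + Bn)·(-2)^n.
From a(0) = -2: A = -2.
From a(1) = -1: (A + B)·(-2) = -1 ⇒ B = \frac{5}{2}.
So a(n) = \left(\frac{5 n}{2} - 2\right) \cdot (-2)^n.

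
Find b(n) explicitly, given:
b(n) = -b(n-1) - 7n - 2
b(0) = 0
First-order linear with linear forcing.
Homogeneous solution: b_h(n) = A·(-1)^n.
Try particular b_p(n) = pn + q. Substituting:
  pn + q = -(p(n-1) + q) - 7n - 2.
Matching the n-coefficient: p = -p - 7 ⇒ p = - \frac{7}{2}.
Matching constants: q = p - q - 2 ⇒ q = - \frac{11}{4}.
General: b(n) = A·(-1)^n - \frac{7 n}{2} - \frac{11}{4}.
Apply b(0) = 0: A - \frac{11}{4} = 0 ⇒ A = \frac{11}{4}.
So b(n) = \frac{11 \left(-1\right)^{n}}{4} - \frac{7 n}{2} - \frac{11}{4}.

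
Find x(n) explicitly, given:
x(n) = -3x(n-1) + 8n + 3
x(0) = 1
First-order linear with linear forcing.
Homogeneous solution: x_h(n) = A·(-3)^n.
Try particular x_p(n) = pn + q. Substituting:
  pn + q = -3(p(n-1) + q) + 8n + 3.
Matching the n-coefficient: p = -3p + 8 ⇒ p = 2.
Matching constants: q = 3p - 3q + 3 ⇒ q = \frac{9}{4}.
General: x(n) = A·(-3)^n + 2 n + \frac{9}{4}.
Apply x(0) = 1: A + \frac{9}{4} = 1 ⇒ A = - \frac{5}{4}.
So x(n) = - \frac{5 \left(-3\right)^{n}}{4} + 2 n + \frac{9}{4}.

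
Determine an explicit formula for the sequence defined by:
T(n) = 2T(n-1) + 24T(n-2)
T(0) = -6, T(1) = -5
Characteristic equation: x² - 2x - 24 = 0, which factors as (x - (-4))(x - (6)) = 0.
Roots r₁ = -4, r₂ = 6 (distinct).
General solution: T(n) = A·(-4)^n + B·(6)^n.
From T(0) = -6: A + B = -6.
From T(1) = -5: -4A + 6B = -5.
Solving: A = - \frac{31}{10}, B = - \frac{29}{10}.
So T(n) = - \frac{31 \left(-4\right)^{n}}{10} - \frac{29 \cdot 6^{n}}{10}.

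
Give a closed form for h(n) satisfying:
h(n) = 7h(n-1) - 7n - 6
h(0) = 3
First-order linear with linear forcing.
Homogeneous solution: h_h(n) = A·(7)^n.
Try particular h_p(n) = pn + q. Substituting:
  pn + q = 7(p(n-1) + q) - 7n - 6.
Matching the n-coefficient: p = 7p - 7 ⇒ p = \frac{7}{6}.
Matching constants: q = -7p + 7q - 6 ⇒ q = \frac{85}{36}.
General: h(n) = A·(7)^n + \frac{7 n}{6} + \frac{85}{36}.
Apply h(0) = 3: A + \frac{85}{36} = 3 ⇒ A = \frac{23}{36}.
So h(n) = \frac{23 \cdot 7^{n}}{36} + \frac{7 n}{6} + \frac{85}{36}.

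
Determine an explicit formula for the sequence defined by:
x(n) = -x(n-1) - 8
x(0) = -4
First-order linear non-homogeneous.
Homogeneous solution: x_h(n) = A·(-1)^n.
Try constant particular solution x_p = K: K = -K - 8 ⇒ K = -4.
General: x(n) = A·(-1)^n - 4.
Apply x(0) = -4: A - 4 = -4 ⇒ A = 0.
So x(n) = -4.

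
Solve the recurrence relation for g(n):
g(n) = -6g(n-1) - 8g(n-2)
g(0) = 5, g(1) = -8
Characteristic equation: x² + 6x + 8 = 0, which factors as (x - (-4))(x - (-2)) = 0.
Roots r₁ = -4, r₂ = -2 (distinct).
General solution: g(n) = A·(-4)^n + B·(-2)^n.
From g(0) = 5: A + B = 5.
From g(1) = -8: -4A - 2B = -8.
Solving: A = -1, B = 6.
So g(n) = 6 \left(-2\right)^{n} - \left(-4\right)^{n}.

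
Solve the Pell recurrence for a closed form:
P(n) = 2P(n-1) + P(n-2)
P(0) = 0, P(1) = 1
This is the Pell sequence.
Characteristic equation: x² - 2x - 1 = 0; roots r₁ = 1 + \sqrt{2}, r₂ = 1 - \sqrt{2}.
General: P(n) = A·r₁^n + B·r₂^n. Solving with P(0)=0, P(1)=1 gives A = \frac{\sqrt{2}}{4}, B = - \frac{\sqrt{2}}{4}.
So P(n) = \frac{\sqrt{2} \left(- \left(1 - \sqrt{2}\right)^{n} + \left(1 + \sqrt{2}\right)^{n}\right)}{4}.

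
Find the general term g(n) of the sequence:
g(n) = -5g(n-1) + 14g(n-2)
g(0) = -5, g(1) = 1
Characteristic equation: x² + 5x - 14 = 0, which factors as (x - (2))(x - (-7)) = 0.
Roots r₁ = 2, r₂ = -7 (distinct).
General solution: g(n) = A·(2)^n + B·(-7)^n.
From g(0) = -5: A + B = -5.
From g(1) = 1: 2A - 7B = 1.
Solving: A = - \frac{34}{9}, B = - \frac{11}{9}.
So g(n) = - \frac{11 \left(-7\right)^{n}}{9} - \frac{34 \cdot 2^{n}}{9}.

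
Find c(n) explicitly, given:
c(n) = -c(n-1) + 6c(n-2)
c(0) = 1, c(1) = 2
Characteristic equation: x² + x - 6 = 0, which factors as (x - (-3))(x - (2)) = 0.
Roots r₁ = -3, r₂ = 2 (distinct).
General solution: c(n) = A·(-3)^n + B·(2)^n.
From c(0) = 1: A + B = 1.
From c(1) = 2: -3A + 2B = 2.
Solving: A = 0, B = 1.
So c(n) = 2^{n}.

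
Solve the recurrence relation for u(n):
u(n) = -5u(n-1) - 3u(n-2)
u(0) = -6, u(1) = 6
Characteristic equation: x² + 5x + 3 = 0.
Discriminant Δ = (-5)² + 4·(-3) = 13.
Roots r₁,₂ = (-5 ± √13)/2, so r₁ = - \frac{5}{2} + \frac{\sqrt{13}}{2}, r₂ = - \frac{5}{2} - \frac{\sqrt{13}}{2}.
General solution: u(n) = A·r₁^n + B·r₂^n.
From the initial conditions, A + B = -6 and r₁A + r₂B = 6.
Since r₁ - r₂ = √13: A = (6 - (-6)r₂)/√13 = -3 - \frac{9 \sqrt{13}}{13}, and B = -6 - A = -3 + \frac{9 \sqrt{13}}{13}.
So u(n) = \left(-3 - \frac{9 \sqrt{13}}{13}\right)\left(- \frac{5}{2} + \frac{\sqrt{13}}{2}\right)^n + \left(-3 + \frac{9 \sqrt{13}}{13}\right)\left(- \frac{5}{2} - \frac{\sqrt{13}}{2}\right)^n.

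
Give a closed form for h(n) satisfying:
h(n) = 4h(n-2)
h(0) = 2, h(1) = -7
Characteristic equation: x² - 4 = 0, which factors as (x - (2))(x - (-2)) = 0.
Roots r₁ = 2, r₂ = -2 (distinct).
General solution: h(n) = A·(2)^n + B·(-2)^n.
From h(0) = 2: A + B = 2.
From h(1) = -7: 2A - 2B = -7.
Solving: A = - \frac{3}{4}, B = \frac{11}{4}.
So h(n) = \frac{11 \left(-2\right)^{n}}{4} - \frac{3 \cdot 2^{n}}{4}.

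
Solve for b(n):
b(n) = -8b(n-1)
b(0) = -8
This is a homogeneous first-order recurrence with ratio -8.
By induction b(n) = b(0) · (-8)^n = - 8 \left(-8\right)^{n}.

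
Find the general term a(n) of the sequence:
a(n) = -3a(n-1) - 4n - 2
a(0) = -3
First-order linear with linear forcing.
Homogeneous solution: a_h(n) = A·(-3)^n.
Try particular a_p(n) = pn + q. Substituting:
  pn + q = -3(p(n-1) + q) - 4n - 2.
Matching the n-coefficient: p = -3p - 4 ⇒ p = -1.
Matching constants: q = 3p - 3q - 2 ⇒ q = - \frac{5}{4}.
General: a(n) = A·(-3)^n - n - \frac{5}{4}.
Apply a(0) = -3: A - \frac{5}{4} = -3 ⇒ A = - \frac{7}{4}.
So a(n) = - \frac{7 \left(-3\right)^{n}}{4} - n - \frac{5}{4}.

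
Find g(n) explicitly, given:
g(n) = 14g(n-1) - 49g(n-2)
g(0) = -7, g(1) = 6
Characteristic equation: x² - 14x + 49 = 0, which is (x - (7))².
Repeated root r = 7.
General solution: g(n) = (A + Bn)·(7)^n.
From g(0) = -7: A = -7.
From g(1) = 6: (A + B)·(7) = 6 ⇒ B = \frac{55}{7}.
So g(n) = \left(\frac{55 n}{7} - 7\right) \cdot (7)^n.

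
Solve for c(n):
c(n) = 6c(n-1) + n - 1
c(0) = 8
First-order linear with linear forcing.
Homogeneous solution: c_h(n) = A·(6)^n.
Try particular c_p(n) = pn + q. Substituting:
  pn + q = 6(p(n-1) + q) + n - 1.
Matching the n-coefficient: p = 6p + 1 ⇒ p = - \frac{1}{5}.
Matching constants: q = -6p + 6q - 1 ⇒ q = - \frac{1}{25}.
General: c(n) = A·(6)^n - \frac{n}{5} - \frac{1}{25}.
Apply c(0) = 8: A - \frac{1}{25} = 8 ⇒ A = \frac{201}{25}.
So c(n) = \frac{201 \cdot 6^{n}}{25} - \frac{n}{5} - \frac{1}{25}.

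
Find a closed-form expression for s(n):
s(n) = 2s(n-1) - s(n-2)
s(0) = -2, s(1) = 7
Characteristic equation: x² - 2x + 1 = 0, which is (x - (1))².
Repeated root r = 1.
General solution: s(n) = (A + Bn)·(1)^n.
From s(0) = -2: A = -2.
From s(1) = 7: (A + B)·(1) = 7 ⇒ B = 9.
So s(n) = \left(9 n - 2\right) \cdot (1)^n.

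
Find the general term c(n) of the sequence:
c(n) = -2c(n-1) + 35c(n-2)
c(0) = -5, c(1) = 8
Characteristic equation: x² + 2x - 35 = 0, which factors as (x - (5))(x - (-7)) = 0.
Roots r₁ = 5, r₂ = -7 (distinct).
General solution: c(n) = A·(5)^n + B·(-7)^n.
From c(0) = -5: A + B = -5.
From c(1) = 8: 5A - 7B = 8.
Solving: A = - \frac{9}{4}, B = - \frac{11}{4}.
So c(n) = - \frac{11 \left(-7\right)^{n}}{4} - \frac{9 \cdot 5^{n}}{4}.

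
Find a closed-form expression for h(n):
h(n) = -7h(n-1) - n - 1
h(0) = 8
First-order linear with linear forcing.
Homogeneous solution: h_h(n) = A·(-7)^n.
Try particular h_p(n) = pn + q. Substituting:
  pn + q = -7(p(n-1) + q) - n - 1.
Matching the n-coefficient: p = -7p - 1 ⇒ p = - \frac{1}{8}.
Matching constants: q = 7p - 7q - 1 ⇒ q = - \frac{15}{64}.
General: h(n) = A·(-7)^n - \frac{n}{8} - \frac{15}{64}.
Apply h(0) = 8: A - \frac{15}{64} = 8 ⇒ A = \frac{527}{64}.
So h(n) = \frac{527 \left(-7\right)^{n}}{64} - \frac{n}{8} - \frac{15}{64}.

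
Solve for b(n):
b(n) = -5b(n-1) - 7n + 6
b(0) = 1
First-order linear with linear forcing.
Homogeneous solution: b_h(n) = A·(-5)^n.
Try particular b_p(n) = pn + q. Substituting:
  pn + q = -5(p(n-1) + q) - 7n + 6.
Matching the n-coefficient: p = -5p - 7 ⇒ p = - \frac{7}{6}.
Matching constants: q = 5p - 5q + 6 ⇒ q = \frac{1}{36}.
General: b(n) = A·(-5)^n - \frac{7 n}{6} + \frac{1}{36}.
Apply b(0) = 1: A + \frac{1}{36} = 1 ⇒ A = \frac{35}{36}.
So b(n) = \frac{35 \left(-5\right)^{n}}{36} - \frac{7 n}{6} + \frac{1}{36}.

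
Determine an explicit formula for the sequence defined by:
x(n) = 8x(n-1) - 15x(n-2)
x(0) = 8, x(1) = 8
Characteristic equation: x² - 8x + 15 = 0, which factors as (x - (5))(x - (3)) = 0.
Roots r₁ = 5, r₂ = 3 (distinct).
General solution: x(n) = A·(5)^n + B·(3)^n.
From x(0) = 8: A + B = 8.
From x(1) = 8: 5A + 3B = 8.
Solving: A = -8, B = 16.
So x(n) = 16 \cdot 3^{n} - 8 \cdot 5^{n}.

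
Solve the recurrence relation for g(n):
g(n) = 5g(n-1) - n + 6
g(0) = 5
First-order linear with linear forcing.
Homogeneous solution: g_h(n) = A·(5)^n.
Try particular g_p(n) = pn + q. Substituting:
  pn + q = 5(p(n-1) + q) - n + 6.
Matching the n-coefficient: p = 5p - 1 ⇒ p = \frac{1}{4}.
Matching constants: q = -5p + 5q + 6 ⇒ q = - \frac{19}{16}.
General: g(n) = A·(5)^n + \frac{n}{4} - \frac{19}{16}.
Apply g(0) = 5: A - \frac{19}{16} = 5 ⇒ A = \frac{99}{16}.
So g(n) = \frac{99 \cdot 5^{n}}{16} + \frac{n}{4} - \frac{19}{16}.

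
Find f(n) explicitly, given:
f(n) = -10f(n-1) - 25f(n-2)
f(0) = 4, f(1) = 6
Characteristic equation: x² + 10x + 25 = 0, which is (x - (-5))².
Repeated root r = -5.
General solution: f(n) = (A + Bn)·(-5)^n.
From f(0) = 4: A = 4.
From f(1) = 6: (A + B)·(-5) = 6 ⇒ B = - \frac{26}{5}.
So f(n) = \left(4 - \frac{26 n}{5}\right) \cdot (-5)^n.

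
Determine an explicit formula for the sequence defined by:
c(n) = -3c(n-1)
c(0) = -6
This is a homogeneous first-order recurrence with ratio -3.
By induction c(n) = c(0) · (-3)^n = - 6 \left(-3\right)^{n}.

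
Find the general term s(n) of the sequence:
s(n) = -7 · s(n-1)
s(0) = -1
Pure geometric recurrence with ratio -7.
By induction s(n) = s(0) · (-7)^n = - \left(-7\right)^{n}.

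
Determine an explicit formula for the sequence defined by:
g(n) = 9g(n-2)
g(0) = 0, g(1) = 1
Characteristic equation: x² - 9 = 0, which factors as (x - (-3))(x - (3)) = 0.
Roots r₁ = -3, r₂ = 3 (distinct).
General solution: g(n) = A·(-3)^n + B·(3)^n.
From g(0) = 0: A + B = 0.
From g(1) = 1: -3A + 3B = 1.
Solving: A = - \frac{1}{6}, B = \frac{1}{6}.
So g(n) = - \frac{\left(-3\right)^{n}}{6} + \frac{3^{n}}{6}.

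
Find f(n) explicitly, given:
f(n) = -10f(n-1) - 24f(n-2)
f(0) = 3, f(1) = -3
Characteristic equation: x² + 10x + 24 = 0, which factors as (x - (-4))(x - (-6)) = 0.
Roots r₁ = -4, r₂ = -6 (distinct).
General solution: f(n) = A·(-4)^n + B·(-6)^n.
From f(0) = 3: A + B = 3.
From f(1) = -3: -4A - 6B = -3.
Solving: A = \frac{15}{2}, B = - \frac{9}{2}.
So f(n) = \frac{15 \left(-4\right)^{n}}{2} - \frac{9 \left(-6\right)^{n}}{2}.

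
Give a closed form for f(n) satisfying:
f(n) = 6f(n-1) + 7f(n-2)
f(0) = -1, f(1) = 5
Characteristic equation: x² - 6x - 7 = 0, which factors as (x - (7))(x - (-1)) = 0.
Roots r₁ = 7, r₂ = -1 (distinct).
General solution: f(n) = A·(7)^n + B·(-1)^n.
From f(0) = -1: A + B = -1.
From f(1) = 5: 7A - B = 5.
Solving: A = \frac{1}{2}, B = - \frac{3}{2}.
So f(n) = - \frac{3 \left(-1\right)^{n}}{2} + \frac{7^{n}}{2}.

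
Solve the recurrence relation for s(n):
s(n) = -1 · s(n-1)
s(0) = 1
Pure geometric recurrence with ratio -1.
By induction s(n) = s(0) · (-1)^n = \left(-1\right)^{n}.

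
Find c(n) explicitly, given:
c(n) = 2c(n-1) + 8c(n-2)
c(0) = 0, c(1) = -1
Characteristic equation: x² - 2x - 8 = 0, which factors as (x - (4))(x - (-2)) = 0.
Roots r₁ = 4, r₂ = -2 (distinct).
General solution: c(n) = A·(4)^n + B·(-2)^n.
From c(0) = 0: A + B = 0.
From c(1) = -1: 4A - 2B = -1.
Solving: A = - \frac{1}{6}, B = \frac{1}{6}.
So c(n) = \frac{\left(-2\right)^{n}}{6} - \frac{4^{n}}{6}.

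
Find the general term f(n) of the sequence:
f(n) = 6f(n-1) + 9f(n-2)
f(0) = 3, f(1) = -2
Characteristic equation: x² - 6x - 9 = 0.
Discriminant Δ = (6)² + 4·(9) = 72.
Roots r₁,₂ = (6 ± √72)/2, so r₁ = 3 + 3 \sqrt{2}, r₂ = 3 - 3 \sqrt{2}.
General solution: f(n) = A·r₁^n + B·r₂^n.
From the initial conditions, A + B = 3 and r₁A + r₂B = -2.
Since r₁ - r₂ = √72: A = (-2 - (3)r₂)/√72 = \frac{3}{2} - \frac{11 \sqrt{2}}{12}, and B = 3 - A = \frac{11 \sqrt{2}}{12} + \frac{3}{2}.
So f(n) = \left(\frac{3}{2} - \frac{11 \sqrt{2}}{12}\right)\left(3 + 3 \sqrt{2}\right)^n + \left(\frac{11 \sqrt{2}}{12} + \frac{3}{2}\right)\left(3 - 3 \sqrt{2}\right)^n.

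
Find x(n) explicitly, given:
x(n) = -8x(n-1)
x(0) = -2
This is a homogeneous first-order recurrence with ratio -8.
By induction x(n) = x(0) · (-8)^n = - 2 \left(-8\right)^{n}.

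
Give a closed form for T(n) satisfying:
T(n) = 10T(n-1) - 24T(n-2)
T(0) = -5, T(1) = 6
Characteristic equation: x² - 10x + 24 = 0, which factors as (x - (4))(x - (6)) = 0.
Roots r₁ = 4, r₂ = 6 (distinct).
General solution: T(n) = A·(4)^n + B·(6)^n.
From T(0) = -5: A + B = -5.
From T(1) = 6: 4A + 6B = 6.
Solving: A = -18, B = 13.
So T(n) = - 18 \cdot 4^{n} + 13 \cdot 6^{n}.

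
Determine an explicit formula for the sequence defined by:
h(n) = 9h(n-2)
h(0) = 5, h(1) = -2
Characteristic equation: x² - 9 = 0, which factors as (x - (-3))(x - (3)) = 0.
Roots r₁ = -3, r₂ = 3 (distinct).
General solution: h(n) = A·(-3)^n + B·(3)^n.
From h(0) = 5: A + B = 5.
From h(1) = -2: -3A + 3B = -2.
Solving: A = \frac{17}{6}, B = \frac{13}{6}.
So h(n) = \frac{17 \left(-3\right)^{n}}{6} + \frac{13 \cdot 3^{n}}{6}.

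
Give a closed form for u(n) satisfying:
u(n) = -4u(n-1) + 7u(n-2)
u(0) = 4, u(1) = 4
Characteristic equation: x² + 4x - 7 = 0.
Discriminant Δ = (-4)² + 4·(7) = 44.
Roots r₁,₂ = (-4 ± √44)/2, so r₁ = -2 + \sqrt{11}, r₂ = - \sqrt{11} - 2.
General solution: u(n) = A·r₁^n + B·r₂^n.
From the initial conditions, A + B = 4 and r₁A + r₂B = 4.
Since r₁ - r₂ = √44: A = (4 - (4)r₂)/√44 = \frac{6 \sqrt{11}}{11} + 2, and B = 4 - A = 2 - \frac{6 \sqrt{11}}{11}.
So u(n) = \left(\frac{6 \sqrt{11}}{11} + 2\right)\left(-2 + \sqrt{11}\right)^n + \left(2 - \frac{6 \sqrt{11}}{11}\right)\left(- \sqrt{11} - 2\right)^n.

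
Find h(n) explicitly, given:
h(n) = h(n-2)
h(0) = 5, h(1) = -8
Characteristic equation: x² - 1 = 0, which factors as (x - (1))(x - (-1)) = 0.
Roots r₁ = 1, r₂ = -1 (distinct).
General solution: h(n) = A·(1)^n + B·(-1)^n.
From h(0) = 5: A + B = 5.
From h(1) = -8: A - B = -8.
Solving: A = - \frac{3}{2}, B = \frac{13}{2}.
So h(n) = \frac{13 \left(-1\right)^{n}}{2} - \frac{3}{2}.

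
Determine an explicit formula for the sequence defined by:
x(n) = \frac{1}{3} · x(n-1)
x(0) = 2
Pure geometric recurrence with ratio \frac{1}{3}.
By induction x(n) = x(0) · (\frac{1}{3})^n = 2 \cdot 3^{- n}.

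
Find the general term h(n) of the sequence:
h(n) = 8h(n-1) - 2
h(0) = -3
First-order linear non-homogeneous.
Homogeneous solution: h_h(n) = A·(8)^n.
Try constant particular solution h_p = K: K = 8K - 2 ⇒ K = \frac{2}{7}.
General: h(n) = A·(8)^n + \frac{2}{7}.
Apply h(0) = -3: A + \frac{2}{7} = -3 ⇒ A = - \frac{23}{7}.
So h(n) = \frac{2}{7} - \frac{23 \cdot 8^{n}}{7}.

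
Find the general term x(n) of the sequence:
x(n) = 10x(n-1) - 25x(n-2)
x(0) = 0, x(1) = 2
Characteristic equation: x² - 10x + 25 = 0, which is (x - (5))².
Repeated root r = 5.
General solution: x(n) = (A + Bn)·(5)^n.
From x(0) = 0: A = 0.
From x(1) = 2: (A + B)·(5) = 2 ⇒ B = \frac{2}{5}.
So x(n) = \left(\frac{2 n}{5}\right) \cdot (5)^n.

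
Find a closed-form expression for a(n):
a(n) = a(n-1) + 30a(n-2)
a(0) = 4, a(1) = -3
Characteristic equation: x² - x - 30 = 0, which factors as (x - (6))(x - (-5)) = 0.
Roots r₁ = 6, r₂ = -5 (distinct).
General solution: a(n) = A·(6)^n + B·(-5)^n.
From a(0) = 4: A + B = 4.
From a(1) = -3: 6A - 5B = -3.
Solving: A = \frac{17}{11}, B = \frac{27}{11}.
So a(n) = \frac{27 \left(-5\right)^{n}}{11} + \frac{17 \cdot 6^{n}}{11}.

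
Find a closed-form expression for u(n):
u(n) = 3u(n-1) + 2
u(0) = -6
First-order linear non-homogeneous.
Homogeneous solution: u_h(n) = A·(3)^n.
Try constant particular solution u_p = K: K = 3K + 2 ⇒ K = -1.
General: u(n) = A·(3)^n - 1.
Apply u(0) = -6: A - 1 = -6 ⇒ A = -5.
So u(n) = - 5 \cdot 3^{n} - 1.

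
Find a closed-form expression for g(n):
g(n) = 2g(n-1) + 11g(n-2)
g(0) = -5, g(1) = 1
Characteristic equation: x² - 2x - 11 = 0.
Discriminant Δ = (2)² + 4·(11) = 48.
Roots r₁,₂ = (2 ± √48)/2, so r₁ = 1 + 2 \sqrt{3}, r₂ = 1 - 2 \sqrt{3}.
General solution: g(n) = A·r₁^n + B·r₂^n.
From the initial conditions, A + B = -5 and r₁A + r₂B = 1.
Since r₁ - r₂ = √48: A = (1 - (-5)r₂)/√48 = - \frac{5}{2} + \frac{\sqrt{3}}{2}, and B = -5 - A = - \frac{5}{2} - \frac{\sqrt{3}}{2}.
So g(n) = \left(- \frac{5}{2} + \frac{\sqrt{3}}{2}\right)\left(1 + 2 \sqrt{3}\right)^n + \left(- \frac{5}{2} - \frac{\sqrt{3}}{2}\right)\left(1 - 2 \sqrt{3}\right)^n.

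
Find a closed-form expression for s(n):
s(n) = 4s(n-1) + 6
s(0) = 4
First-order linear non-homogeneous.
Homogeneous solution: s_h(n) = A·(4)^n.
Try constant particular solution s_p = K: K = 4K + 6 ⇒ K = -2.
General: s(n) = A·(4)^n - 2.
Apply s(0) = 4: A - 2 = 4 ⇒ A = 6.
So s(n) = 6 \cdot 4^{n} - 2.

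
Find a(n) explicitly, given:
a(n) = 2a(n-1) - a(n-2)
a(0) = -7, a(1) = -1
Characteristic equation: x² - 2x + 1 = 0, which is (x - (1))².
Repeated root r = 1.
General solution: a(n) = (A + Bn)·(1)^n.
From a(0) = -7: A = -7.
From a(1) = -1: (A + B)·(1) = -1 ⇒ B = 6.
So a(n) = \left(6 n - 7\right) \cdot (1)^n.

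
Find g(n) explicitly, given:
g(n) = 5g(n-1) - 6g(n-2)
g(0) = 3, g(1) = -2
Characteristic equation: x² - 5x + 6 = 0, which factors as (x - (2))(x - (3)) = 0.
Roots r₁ = 2, r₂ = 3 (distinct).
General solution: g(n) = A·(2)^n + B·(3)^n.
From g(0) = 3: A + B = 3.
From g(1) = -2: 2A + 3B = -2.
Solving: A = 11, B = -8.
So g(n) = 11 \cdot 2^{n} - 8 \cdot 3^{n}.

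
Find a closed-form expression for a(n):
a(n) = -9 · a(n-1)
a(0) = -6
Pure geometric recurrence with ratio -9.
By induction a(n) = a(0) · (-9)^n = - 6 \left(-9\right)^{n}.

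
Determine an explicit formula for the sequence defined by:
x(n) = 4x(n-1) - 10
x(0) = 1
First-order linear non-homogeneous.
Homogeneous solution: x_h(n) = A·(4)^n.
Try constant particular solution x_p = K: K = 4K - 10 ⇒ K = \frac{10}{3}.
General: x(n) = A·(4)^n + \frac{10}{3}.
Apply x(0) = 1: A + \frac{10}{3} = 1 ⇒ A = - \frac{7}{3}.
So x(n) = \frac{10}{3} - \frac{7 \cdot 4^{n}}{3}.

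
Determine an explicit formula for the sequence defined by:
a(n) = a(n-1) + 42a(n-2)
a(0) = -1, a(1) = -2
Characteristic equation: x² - x - 42 = 0, which factors as (x - (-6))(x - (7)) = 0.
Roots r₁ = -6, r₂ = 7 (distinct).
General solution: a(n) = A·(-6)^n + B·(7)^n.
From a(0) = -1: A + B = -1.
From a(1) = -2: -6A + 7B = -2.
Solving: A = - \frac{5}{13}, B = - \frac{8}{13}.
So a(n) = - \frac{5 \left(-6\right)^{n}}{13} - \frac{8 \cdot 7^{n}}{13}.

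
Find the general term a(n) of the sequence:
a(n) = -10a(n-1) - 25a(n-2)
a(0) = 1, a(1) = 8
Characteristic equation: x² + 10x + 25 = 0, which is (x - (-5))².
Repeated root r = -5.
General solution: a(n) = (A + Bn)·(-5)^n.
From a(0) = 1: A = 1.
From a(1) = 8: (A + B)·(-5) = 8 ⇒ B = - \frac{13}{5}.
So a(n) = \left(1 - \frac{13 n}{5}\right) \cdot (-5)^n.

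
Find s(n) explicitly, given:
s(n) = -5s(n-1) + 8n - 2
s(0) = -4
First-order linear with linear forcing.
Homogeneous solution: s_h(n) = A·(-5)^n.
Try particular s_p(n) = pn + q. Substituting:
  pn + q = -5(p(n-1) + q) + 8n - 2.
Matching the n-coefficient: p = -5p + 8 ⇒ p = \frac{4}{3}.
Matching constants: q = 5p - 5q - 2 ⇒ q = \frac{7}{9}.
General: s(n) = A·(-5)^n + \frac{4 n}{3} + \frac{7}{9}.
Apply s(0) = -4: A + \frac{7}{9} = -4 ⇒ A = - \frac{43}{9}.
So s(n) = - \frac{43 \left(-5\right)^{n}}{9} + \frac{4 n}{3} + \frac{7}{9}.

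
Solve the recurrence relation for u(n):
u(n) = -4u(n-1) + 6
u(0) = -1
First-order linear non-homogeneous.
Homogeneous solution: u_h(n) = A·(-4)^n.
Try constant particular solution u_p = K: K = -4K + 6 ⇒ K = \frac{6}{5}.
General: u(n) = A·(-4)^n + \frac{6}{5}.
Apply u(0) = -1: A + \frac{6}{5} = -1 ⇒ A = - \frac{11}{5}.
So u(n) = \frac{6}{5} - \frac{11 \left(-4\right)^{n}}{5}.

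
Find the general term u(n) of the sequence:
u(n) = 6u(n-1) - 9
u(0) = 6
First-order linear non-homogeneous.
Homogeneous solution: u_h(n) = A·(6)^n.
Try constant particular solution u_p = K: K = 6K - 9 ⇒ K = \frac{9}{5}.
General: u(n) = A·(6)^n + \frac{9}{5}.
Apply u(0) = 6: A + \frac{9}{5} = 6 ⇒ A = \frac{21}{5}.
So u(n) = \frac{21 \cdot 6^{n}}{5} + \frac{9}{5}.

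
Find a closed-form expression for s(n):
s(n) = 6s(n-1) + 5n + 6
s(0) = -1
First-order linear with linear forcing.
Homogeneous solution: s_h(n) = A·(6)^n.
Try particular s_p(n) = pn + q. Substituting:
  pn + q = 6(p(n-1) + q) + 5n + 6.
Matching the n-coefficient: p = 6p + 5 ⇒ p = -1.
Matching constants: q = -6p + 6q + 6 ⇒ q = - \frac{12}{5}.
General: s(n) = A·(6)^n - n - \frac{12}{5}.
Apply s(0) = -1: A - \frac{12}{5} = -1 ⇒ A = \frac{7}{5}.
So s(n) = \frac{7 \cdot 6^{n}}{5} - n - \frac{12}{5}.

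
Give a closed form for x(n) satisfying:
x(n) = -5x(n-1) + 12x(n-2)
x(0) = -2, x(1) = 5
Characteristic equation: x² + 5x - 12 = 0.
Discriminant Δ = (-5)² + 4·(12) = 73.
Roots r₁,₂ = (-5 ± √73)/2, so r₁ = - \frac{5}{2} + \frac{\sqrt{73}}{2}, r₂ = - \frac{\sqrt{73}}{2} - \frac{5}{2}.
General solution: x(n) = A·r₁^n + B·r₂^n.
From the initial conditions, A + B = -2 and r₁A + r₂B = 5.
Since r₁ - r₂ = √73: A = (5 - (-2)r₂)/√73 = -1, and B = -2 - A = -1.
So x(n) = \left(-1\right)\left(- \frac{5}{2} + \frac{\sqrt{73}}{2}\right)^n + \left(-1\right)\left(- \frac{\sqrt{73}}{2} - \frac{5}{2}\right)^n.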